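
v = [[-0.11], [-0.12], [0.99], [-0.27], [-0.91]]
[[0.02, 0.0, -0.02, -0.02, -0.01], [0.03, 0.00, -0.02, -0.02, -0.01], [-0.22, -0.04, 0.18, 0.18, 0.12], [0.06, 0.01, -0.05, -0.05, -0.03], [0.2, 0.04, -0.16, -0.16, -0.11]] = v @[[-0.22, -0.04, 0.18, 0.18, 0.12]]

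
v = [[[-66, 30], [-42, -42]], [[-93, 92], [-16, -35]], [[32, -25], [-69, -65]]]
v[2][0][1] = -25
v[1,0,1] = 92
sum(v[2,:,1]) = -90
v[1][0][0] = -93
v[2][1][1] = -65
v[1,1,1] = -35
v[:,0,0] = [-66, -93, 32]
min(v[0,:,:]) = -66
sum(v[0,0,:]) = -36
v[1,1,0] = -16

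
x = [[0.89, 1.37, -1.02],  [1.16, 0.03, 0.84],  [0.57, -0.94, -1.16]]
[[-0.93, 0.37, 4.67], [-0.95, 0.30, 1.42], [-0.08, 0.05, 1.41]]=x @[[-0.75, 0.26, 2.05],[-0.26, 0.10, 1.20],[-0.09, -0.00, -1.18]]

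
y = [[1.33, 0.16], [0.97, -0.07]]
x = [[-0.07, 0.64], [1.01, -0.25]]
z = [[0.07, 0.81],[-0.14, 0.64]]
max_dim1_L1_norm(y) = 1.49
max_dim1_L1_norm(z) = 0.88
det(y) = -0.25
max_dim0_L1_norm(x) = 1.08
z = y @ x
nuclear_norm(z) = 1.19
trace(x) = -0.32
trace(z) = 0.71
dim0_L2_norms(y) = [1.65, 0.17]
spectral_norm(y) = 1.65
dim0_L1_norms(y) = [2.3, 0.23]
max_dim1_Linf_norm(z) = 0.81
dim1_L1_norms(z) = [0.88, 0.78]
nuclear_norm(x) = 1.66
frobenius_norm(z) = 1.04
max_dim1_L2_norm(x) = 1.04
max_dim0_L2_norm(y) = 1.65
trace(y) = 1.26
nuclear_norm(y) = 1.80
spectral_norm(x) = 1.07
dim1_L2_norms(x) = [0.64, 1.04]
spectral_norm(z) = 1.03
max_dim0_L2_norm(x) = 1.01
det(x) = -0.63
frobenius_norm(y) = 1.66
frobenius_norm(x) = 1.22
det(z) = 0.16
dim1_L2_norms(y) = [1.34, 0.97]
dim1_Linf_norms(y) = [1.33, 0.97]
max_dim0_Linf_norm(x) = 1.01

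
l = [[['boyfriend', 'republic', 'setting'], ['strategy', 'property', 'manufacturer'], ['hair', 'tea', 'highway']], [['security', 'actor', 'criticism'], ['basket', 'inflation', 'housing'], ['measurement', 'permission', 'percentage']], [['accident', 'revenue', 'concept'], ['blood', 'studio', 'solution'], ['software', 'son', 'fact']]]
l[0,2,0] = 'hair'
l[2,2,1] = 'son'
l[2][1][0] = 'blood'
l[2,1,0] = 'blood'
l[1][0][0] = 'security'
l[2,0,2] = 'concept'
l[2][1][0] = 'blood'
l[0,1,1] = 'property'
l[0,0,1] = 'republic'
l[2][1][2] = 'solution'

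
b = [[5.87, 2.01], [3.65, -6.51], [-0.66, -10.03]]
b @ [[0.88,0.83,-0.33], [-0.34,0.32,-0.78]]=[[4.48, 5.52, -3.5], [5.43, 0.95, 3.87], [2.83, -3.76, 8.04]]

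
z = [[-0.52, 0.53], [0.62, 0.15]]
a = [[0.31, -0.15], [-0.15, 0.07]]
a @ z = [[-0.25, 0.14], [0.12, -0.07]]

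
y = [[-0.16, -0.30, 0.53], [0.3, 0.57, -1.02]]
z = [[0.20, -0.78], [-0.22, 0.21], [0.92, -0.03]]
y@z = [[0.52,0.05], [-1.00,-0.08]]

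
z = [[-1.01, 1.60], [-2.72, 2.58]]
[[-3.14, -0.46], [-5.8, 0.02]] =z @ [[0.67, -0.7], [-1.54, -0.73]]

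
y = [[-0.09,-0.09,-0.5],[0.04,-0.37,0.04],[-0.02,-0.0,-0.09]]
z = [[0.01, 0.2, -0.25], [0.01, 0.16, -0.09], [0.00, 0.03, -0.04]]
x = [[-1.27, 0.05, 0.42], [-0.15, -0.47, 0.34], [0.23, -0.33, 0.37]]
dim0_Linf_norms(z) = [0.01, 0.2, 0.25]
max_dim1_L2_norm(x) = 1.34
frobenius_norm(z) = 0.37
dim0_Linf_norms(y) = [0.09, 0.37, 0.5]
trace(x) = -1.37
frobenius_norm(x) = 1.57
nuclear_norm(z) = 0.43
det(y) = 0.00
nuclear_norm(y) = 0.90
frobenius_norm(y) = 0.64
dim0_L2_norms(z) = [0.01, 0.26, 0.27]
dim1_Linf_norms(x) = [1.27, 0.47, 0.37]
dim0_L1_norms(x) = [1.65, 0.85, 1.13]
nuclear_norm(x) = 2.26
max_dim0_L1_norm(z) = 0.39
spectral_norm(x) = 1.36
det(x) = 0.15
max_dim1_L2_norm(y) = 0.52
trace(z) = 0.13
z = y @ x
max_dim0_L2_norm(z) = 0.27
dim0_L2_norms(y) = [0.1, 0.38, 0.51]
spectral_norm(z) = 0.37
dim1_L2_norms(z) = [0.32, 0.18, 0.05]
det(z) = -0.00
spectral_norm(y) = 0.52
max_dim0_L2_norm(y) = 0.51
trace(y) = -0.55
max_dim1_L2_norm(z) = 0.32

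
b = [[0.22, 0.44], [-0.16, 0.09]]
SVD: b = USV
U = [[1.00, 0.02],  [0.02, -1.0]]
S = [0.49, 0.18]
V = [[0.44, 0.90], [0.90, -0.44]]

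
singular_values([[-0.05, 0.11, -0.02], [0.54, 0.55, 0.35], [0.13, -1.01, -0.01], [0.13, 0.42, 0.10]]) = [1.27, 0.61, 0.01]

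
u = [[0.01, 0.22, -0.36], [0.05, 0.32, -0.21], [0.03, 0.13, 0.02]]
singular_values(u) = [0.56, 0.17, 0.0]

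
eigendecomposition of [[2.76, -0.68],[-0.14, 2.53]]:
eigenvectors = [[0.95, 0.84], [-0.3, 0.55]]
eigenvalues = [2.97, 2.32]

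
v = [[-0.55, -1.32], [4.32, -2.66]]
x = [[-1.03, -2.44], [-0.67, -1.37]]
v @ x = [[1.45, 3.15], [-2.67, -6.90]]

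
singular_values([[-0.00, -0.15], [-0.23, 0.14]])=[0.28, 0.12]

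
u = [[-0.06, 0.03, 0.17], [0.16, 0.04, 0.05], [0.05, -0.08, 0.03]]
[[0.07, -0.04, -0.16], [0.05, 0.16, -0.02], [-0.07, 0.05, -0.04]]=u@[[-0.02, 0.99, 0.11], [0.97, -0.01, 0.25], [0.25, 0.12, -0.96]]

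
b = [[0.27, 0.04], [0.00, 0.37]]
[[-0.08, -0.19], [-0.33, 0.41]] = b@[[-0.18, -0.88], [-0.89, 1.12]]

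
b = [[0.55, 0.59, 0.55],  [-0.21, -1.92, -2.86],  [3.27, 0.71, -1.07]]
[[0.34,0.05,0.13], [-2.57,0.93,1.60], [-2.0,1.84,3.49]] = b @ [[-0.25, 0.53, 1.04], [-0.14, -0.2, -0.41], [1.01, -0.23, -0.36]]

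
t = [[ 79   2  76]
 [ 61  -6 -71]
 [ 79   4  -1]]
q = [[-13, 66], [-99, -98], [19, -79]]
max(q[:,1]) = 66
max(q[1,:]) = -98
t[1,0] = 61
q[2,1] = -79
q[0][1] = 66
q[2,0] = 19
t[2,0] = 79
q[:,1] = [66, -98, -79]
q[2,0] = 19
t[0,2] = 76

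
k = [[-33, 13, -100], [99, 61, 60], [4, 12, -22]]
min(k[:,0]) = -33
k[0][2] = -100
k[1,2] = 60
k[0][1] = 13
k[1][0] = 99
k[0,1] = 13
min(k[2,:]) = -22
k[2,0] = 4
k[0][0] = -33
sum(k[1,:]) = 220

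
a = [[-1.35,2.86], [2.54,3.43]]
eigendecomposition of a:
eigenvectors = [[-0.92, -0.43], [0.39, -0.9]]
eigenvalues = [-2.56, 4.64]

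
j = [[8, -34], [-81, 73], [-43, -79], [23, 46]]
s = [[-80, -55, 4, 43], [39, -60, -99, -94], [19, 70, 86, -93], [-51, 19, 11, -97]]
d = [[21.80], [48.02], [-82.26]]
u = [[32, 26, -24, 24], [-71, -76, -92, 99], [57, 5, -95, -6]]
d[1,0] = 48.02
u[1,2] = -92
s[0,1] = -55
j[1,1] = 73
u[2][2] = -95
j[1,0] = -81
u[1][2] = -92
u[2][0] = 57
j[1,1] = 73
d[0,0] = 21.8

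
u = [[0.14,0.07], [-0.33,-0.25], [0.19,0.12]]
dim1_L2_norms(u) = [0.16, 0.41, 0.22]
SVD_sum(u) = [[0.13, 0.09], [-0.34, -0.24], [0.18, 0.13]] + [[0.01, -0.02],  [0.01, -0.01],  [0.01, -0.01]]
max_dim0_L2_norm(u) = 0.41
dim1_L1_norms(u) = [0.21, 0.58, 0.31]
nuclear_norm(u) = 0.53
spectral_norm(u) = 0.50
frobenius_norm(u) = 0.50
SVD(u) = [[-0.31, -0.78], [0.84, -0.5], [-0.45, -0.37]] @ diag([0.49549887162575806, 0.02967942414536648]) @ [[-0.82, -0.58], [-0.58, 0.82]]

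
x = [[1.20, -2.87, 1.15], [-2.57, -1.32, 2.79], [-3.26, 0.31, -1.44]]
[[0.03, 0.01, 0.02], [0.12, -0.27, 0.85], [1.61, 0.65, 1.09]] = x@[[-0.34, -0.10, -0.32], [-0.32, -0.15, -0.17], [-0.42, -0.26, -0.07]]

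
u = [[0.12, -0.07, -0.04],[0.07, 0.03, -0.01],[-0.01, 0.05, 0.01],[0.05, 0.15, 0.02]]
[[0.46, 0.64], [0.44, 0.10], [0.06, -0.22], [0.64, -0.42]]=u @ [[6.18, 2.57], [1.71, -3.37], [3.96, -2.32]]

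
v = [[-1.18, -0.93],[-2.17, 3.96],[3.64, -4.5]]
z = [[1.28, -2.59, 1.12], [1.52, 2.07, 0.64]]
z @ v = [[8.19, -16.49],[-3.96, 3.9]]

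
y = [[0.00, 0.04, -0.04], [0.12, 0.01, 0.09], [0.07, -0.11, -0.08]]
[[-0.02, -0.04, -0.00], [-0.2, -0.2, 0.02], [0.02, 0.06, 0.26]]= y@ [[-1.38,  -1.39,  0.95], [-0.87,  -1.30,  -1.06], [-0.27,  -0.22,  -0.95]]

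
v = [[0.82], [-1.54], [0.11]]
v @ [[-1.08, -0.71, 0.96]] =[[-0.89, -0.58, 0.79], [1.66, 1.09, -1.48], [-0.12, -0.08, 0.11]]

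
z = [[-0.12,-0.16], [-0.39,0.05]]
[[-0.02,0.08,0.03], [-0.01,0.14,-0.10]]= z @ [[0.04, -0.39, 0.22], [0.12, -0.2, -0.37]]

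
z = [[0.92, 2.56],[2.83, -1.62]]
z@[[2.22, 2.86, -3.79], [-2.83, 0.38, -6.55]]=[[-5.2,3.6,-20.25], [10.87,7.48,-0.11]]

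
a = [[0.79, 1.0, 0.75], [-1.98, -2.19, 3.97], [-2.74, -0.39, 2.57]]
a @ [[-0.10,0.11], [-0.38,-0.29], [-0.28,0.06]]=[[-0.67, -0.16], [-0.08, 0.66], [-0.3, -0.03]]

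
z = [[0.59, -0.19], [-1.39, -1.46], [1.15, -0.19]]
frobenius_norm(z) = 2.41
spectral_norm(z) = 2.18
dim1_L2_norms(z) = [0.62, 2.02, 1.17]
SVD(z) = [[-0.18, -0.47], [0.9, -0.43], [-0.39, -0.77]] @ diag([2.177247943092532, 1.0325170188908936]) @ [[-0.83,-0.56], [-0.56,0.83]]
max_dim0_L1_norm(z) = 3.13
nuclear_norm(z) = 3.21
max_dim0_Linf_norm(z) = 1.46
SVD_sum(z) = [[0.32, 0.21],  [-1.63, -1.09],  [0.71, 0.47]] + [[0.27,-0.40], [0.24,-0.37], [0.44,-0.66]]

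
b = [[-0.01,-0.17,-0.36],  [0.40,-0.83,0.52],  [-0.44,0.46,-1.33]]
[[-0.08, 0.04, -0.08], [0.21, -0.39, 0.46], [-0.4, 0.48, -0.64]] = b@[[0.39, 0.06, 0.19], [0.06, 0.34, -0.26], [0.19, -0.26, 0.33]]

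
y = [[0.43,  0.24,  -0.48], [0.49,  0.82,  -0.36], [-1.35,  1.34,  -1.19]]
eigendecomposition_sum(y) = [[-0.28+0.00j, 0.21-0.00j, (-0.3+0j)], [-0.12+0.00j, (0.09-0j), (-0.13+0j)], [(-1.12+0j), 0.85-0.00j, -1.19+0.00j]] + [[(0.36-0.1j), (0.01+0.14j), -0.09+0.01j], [0.31-1.01j, (0.36+0.19j), -0.12+0.23j], [-0.12-0.62j, 0.25+0.00j, 0.00+0.16j]] + [[(0.36+0.1j), (0.01-0.14j), (-0.09-0.01j)], [(0.31+1.01j), 0.36-0.19j, -0.12-0.23j], [(-0.12+0.62j), (0.25-0j), -0.16j]]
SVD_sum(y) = [[-0.1, 0.13, -0.11], [-0.25, 0.32, -0.27], [-1.14, 1.46, -1.24]] + [[0.51, 0.27, -0.16], [0.75, 0.39, -0.23], [-0.21, -0.11, 0.06]] + [[0.02, -0.16, -0.21], [-0.01, 0.11, 0.14], [0.0, -0.01, -0.01]]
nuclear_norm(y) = 3.70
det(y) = -0.80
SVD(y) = [[0.09, -0.55, 0.83], [0.21, -0.80, -0.55], [0.97, 0.23, 0.04]] @ diag([2.2916962125011104, 1.0930679223381792, 0.3202046014087925]) @ [[-0.51, 0.65, -0.56], [-0.86, -0.45, 0.26], [0.08, -0.61, -0.79]]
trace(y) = 0.06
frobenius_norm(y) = 2.56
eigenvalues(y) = [(-1.38+0j), (0.72+0.24j), (0.72-0.24j)]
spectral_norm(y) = 2.29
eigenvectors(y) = [[(0.24+0j), -0.16-0.24j, (-0.16+0.24j)], [0.10+0.00j, (-0.82+0j), (-0.82-0j)], [0.96+0.00j, (-0.44+0.23j), -0.44-0.23j]]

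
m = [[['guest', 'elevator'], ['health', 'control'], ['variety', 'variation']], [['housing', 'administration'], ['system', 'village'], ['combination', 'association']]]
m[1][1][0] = 'system'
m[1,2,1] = 'association'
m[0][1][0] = 'health'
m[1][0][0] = 'housing'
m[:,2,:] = [['variety', 'variation'], ['combination', 'association']]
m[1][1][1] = 'village'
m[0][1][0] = 'health'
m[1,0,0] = 'housing'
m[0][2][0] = 'variety'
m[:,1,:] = [['health', 'control'], ['system', 'village']]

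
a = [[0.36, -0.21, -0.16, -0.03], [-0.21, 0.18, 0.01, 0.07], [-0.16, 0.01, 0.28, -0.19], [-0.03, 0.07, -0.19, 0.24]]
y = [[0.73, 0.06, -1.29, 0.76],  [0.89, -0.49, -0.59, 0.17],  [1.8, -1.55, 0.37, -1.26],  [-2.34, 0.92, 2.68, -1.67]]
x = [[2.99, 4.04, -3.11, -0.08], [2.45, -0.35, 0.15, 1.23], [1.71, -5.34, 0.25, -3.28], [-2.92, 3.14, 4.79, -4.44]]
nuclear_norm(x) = 22.00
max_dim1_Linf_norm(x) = 5.34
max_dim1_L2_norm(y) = 4.04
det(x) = -533.12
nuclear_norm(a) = 1.06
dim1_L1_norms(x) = [10.22, 4.18, 10.58, 15.29]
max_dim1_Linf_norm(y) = 2.68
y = x @ a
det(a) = 0.00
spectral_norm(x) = 8.25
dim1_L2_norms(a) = [0.45, 0.29, 0.37, 0.32]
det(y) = 0.01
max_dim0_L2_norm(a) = 0.45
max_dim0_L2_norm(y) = 3.17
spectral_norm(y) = 4.53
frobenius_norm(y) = 5.28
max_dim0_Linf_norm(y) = 2.68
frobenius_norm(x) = 12.08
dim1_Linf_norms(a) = [0.36, 0.21, 0.28, 0.24]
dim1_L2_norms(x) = [5.91, 2.77, 6.5, 7.81]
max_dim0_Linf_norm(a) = 0.36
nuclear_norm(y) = 7.47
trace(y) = -1.06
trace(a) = 1.06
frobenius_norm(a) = 0.72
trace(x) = -1.55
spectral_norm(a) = 0.57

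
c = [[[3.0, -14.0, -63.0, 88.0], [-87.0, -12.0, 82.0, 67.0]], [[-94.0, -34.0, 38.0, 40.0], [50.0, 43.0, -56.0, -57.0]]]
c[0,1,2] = 82.0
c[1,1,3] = -57.0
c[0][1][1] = -12.0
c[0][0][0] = 3.0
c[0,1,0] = -87.0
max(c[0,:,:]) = 88.0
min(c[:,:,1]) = -34.0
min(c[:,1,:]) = -87.0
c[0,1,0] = -87.0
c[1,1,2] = -56.0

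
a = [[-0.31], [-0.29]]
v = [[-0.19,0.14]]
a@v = [[0.06, -0.04], [0.06, -0.04]]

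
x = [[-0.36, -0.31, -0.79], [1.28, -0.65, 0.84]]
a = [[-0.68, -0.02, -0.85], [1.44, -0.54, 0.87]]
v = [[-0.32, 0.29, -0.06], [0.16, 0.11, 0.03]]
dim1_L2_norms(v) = [0.44, 0.2]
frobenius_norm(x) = 1.90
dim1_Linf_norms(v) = [0.32, 0.16]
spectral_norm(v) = 0.44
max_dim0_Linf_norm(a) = 1.44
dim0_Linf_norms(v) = [0.32, 0.29, 0.06]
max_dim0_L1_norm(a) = 2.12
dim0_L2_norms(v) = [0.36, 0.31, 0.07]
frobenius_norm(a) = 2.08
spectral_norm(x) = 1.77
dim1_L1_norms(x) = [1.46, 2.77]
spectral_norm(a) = 2.03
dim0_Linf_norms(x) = [1.28, 0.65, 0.84]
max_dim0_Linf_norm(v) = 0.32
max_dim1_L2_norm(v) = 0.44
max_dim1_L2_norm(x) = 1.66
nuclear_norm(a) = 2.47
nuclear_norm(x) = 2.46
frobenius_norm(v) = 0.48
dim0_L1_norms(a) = [2.12, 0.56, 1.72]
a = x + v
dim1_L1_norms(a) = [1.55, 2.85]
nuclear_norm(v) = 0.63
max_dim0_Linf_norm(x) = 1.28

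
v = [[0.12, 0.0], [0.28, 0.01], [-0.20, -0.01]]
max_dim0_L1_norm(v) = 0.6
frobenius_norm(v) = 0.36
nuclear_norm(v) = 0.37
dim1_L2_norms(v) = [0.12, 0.28, 0.2]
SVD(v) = [[-0.33, 0.84], [-0.77, 0.02], [0.55, 0.54]] @ diag([0.3646553558716621, 0.005145039758005571]) @ [[-1.0,-0.04], [0.04,-1.00]]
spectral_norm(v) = 0.36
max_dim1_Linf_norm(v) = 0.28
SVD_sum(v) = [[0.12,0.0],[0.28,0.01],[-0.20,-0.01]] + [[0.0, -0.00], [0.00, -0.0], [0.00, -0.0]]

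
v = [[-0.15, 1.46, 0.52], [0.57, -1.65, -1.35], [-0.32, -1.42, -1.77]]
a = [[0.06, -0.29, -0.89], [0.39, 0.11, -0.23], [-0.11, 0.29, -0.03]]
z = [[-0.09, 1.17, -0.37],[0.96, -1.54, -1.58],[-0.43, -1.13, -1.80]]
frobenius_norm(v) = 3.54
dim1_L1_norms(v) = [2.13, 3.57, 3.51]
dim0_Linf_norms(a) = [0.39, 0.29, 0.89]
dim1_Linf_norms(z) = [1.17, 1.58, 1.8]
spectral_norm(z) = 3.11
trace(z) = -3.43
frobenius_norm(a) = 1.09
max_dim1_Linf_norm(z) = 1.8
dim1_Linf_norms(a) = [0.89, 0.39, 0.29]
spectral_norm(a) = 0.97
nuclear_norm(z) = 5.23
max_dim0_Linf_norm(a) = 0.89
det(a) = -0.12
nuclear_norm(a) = 1.68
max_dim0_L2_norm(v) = 2.62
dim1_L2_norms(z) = [1.23, 2.41, 2.17]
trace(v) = -3.57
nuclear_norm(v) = 4.69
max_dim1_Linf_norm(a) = 0.89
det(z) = 3.37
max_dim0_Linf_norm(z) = 1.8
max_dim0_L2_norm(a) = 0.92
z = v + a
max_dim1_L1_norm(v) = 3.57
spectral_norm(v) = 3.41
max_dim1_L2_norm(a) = 0.94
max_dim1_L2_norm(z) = 2.41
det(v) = 1.26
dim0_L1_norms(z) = [1.48, 3.84, 3.75]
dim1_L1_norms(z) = [1.63, 4.08, 3.36]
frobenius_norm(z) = 3.46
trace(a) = 0.14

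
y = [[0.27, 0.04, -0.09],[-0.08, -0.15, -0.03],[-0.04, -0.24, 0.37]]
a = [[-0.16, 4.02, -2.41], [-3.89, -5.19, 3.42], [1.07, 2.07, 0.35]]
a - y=[[-0.43, 3.98, -2.32], [-3.81, -5.04, 3.45], [1.11, 2.31, -0.02]]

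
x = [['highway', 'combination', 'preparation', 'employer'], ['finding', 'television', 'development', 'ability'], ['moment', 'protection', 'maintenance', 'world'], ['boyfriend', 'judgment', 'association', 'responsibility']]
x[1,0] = 'finding'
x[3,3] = 'responsibility'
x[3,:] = ['boyfriend', 'judgment', 'association', 'responsibility']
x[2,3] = 'world'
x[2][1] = 'protection'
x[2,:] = ['moment', 'protection', 'maintenance', 'world']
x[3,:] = ['boyfriend', 'judgment', 'association', 'responsibility']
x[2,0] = 'moment'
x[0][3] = 'employer'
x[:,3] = ['employer', 'ability', 'world', 'responsibility']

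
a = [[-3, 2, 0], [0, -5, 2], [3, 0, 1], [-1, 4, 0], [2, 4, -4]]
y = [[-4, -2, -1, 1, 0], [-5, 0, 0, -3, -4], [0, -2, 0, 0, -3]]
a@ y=[[2, 6, 3, -9, -8], [25, -4, 0, 15, 14], [-12, -8, -3, 3, -3], [-16, 2, 1, -13, -16], [-28, 4, -2, -10, -4]]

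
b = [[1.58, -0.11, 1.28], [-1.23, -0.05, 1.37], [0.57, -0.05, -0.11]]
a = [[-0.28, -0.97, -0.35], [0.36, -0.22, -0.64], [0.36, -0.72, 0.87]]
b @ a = [[-0.02, -2.43, 0.63], [0.82, 0.22, 1.65], [-0.22, -0.46, -0.26]]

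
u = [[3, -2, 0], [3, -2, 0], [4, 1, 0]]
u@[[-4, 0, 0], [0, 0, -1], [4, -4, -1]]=[[-12, 0, 2], [-12, 0, 2], [-16, 0, -1]]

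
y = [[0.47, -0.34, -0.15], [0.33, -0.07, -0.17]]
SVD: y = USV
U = [[-0.86, -0.52], [-0.52, 0.86]]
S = [0.69, 0.14]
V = [[-0.83, 0.47, 0.31], [0.29, 0.82, -0.49]]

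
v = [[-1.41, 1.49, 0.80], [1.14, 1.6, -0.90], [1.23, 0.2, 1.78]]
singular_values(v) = [2.21, 2.19, 2.14]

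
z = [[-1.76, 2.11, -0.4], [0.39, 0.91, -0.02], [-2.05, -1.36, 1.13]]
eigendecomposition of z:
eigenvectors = [[-0.87, 0.19, 0.01], [0.1, 0.12, 0.20], [-0.49, -0.98, 0.98]]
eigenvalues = [-2.24, 1.69, 0.83]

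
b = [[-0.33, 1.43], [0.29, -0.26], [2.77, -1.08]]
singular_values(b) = [3.13, 1.16]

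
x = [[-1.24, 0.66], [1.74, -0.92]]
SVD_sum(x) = [[-1.24, 0.66],[1.74, -0.92]] + [[0.00,  0.0],  [0.00,  0.0]]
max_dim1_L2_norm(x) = 1.97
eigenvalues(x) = [-2.16, 0.0]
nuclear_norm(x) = 2.42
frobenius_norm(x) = 2.42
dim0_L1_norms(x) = [2.98, 1.58]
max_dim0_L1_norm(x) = 2.98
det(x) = -0.01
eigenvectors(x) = [[-0.58, -0.47], [0.81, -0.88]]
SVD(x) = [[-0.58,0.81], [0.81,0.58]] @ diag([2.418096383883611, 0.0031429681838382045]) @ [[0.88,-0.47], [0.47,0.88]]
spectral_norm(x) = 2.42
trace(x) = -2.16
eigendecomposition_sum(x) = [[-1.24,  0.66], [1.74,  -0.92]] + [[0.00, 0.00], [0.00, 0.0]]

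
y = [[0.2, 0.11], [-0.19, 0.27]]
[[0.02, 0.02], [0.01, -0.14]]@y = [[0.00, 0.01],[0.03, -0.04]]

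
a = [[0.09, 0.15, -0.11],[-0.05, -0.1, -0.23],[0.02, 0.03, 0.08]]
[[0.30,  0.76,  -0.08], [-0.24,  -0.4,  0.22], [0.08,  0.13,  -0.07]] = a @ [[0.57, 1.96, 0.56], [1.77, 3.67, -1.26], [0.16, -0.29, -0.52]]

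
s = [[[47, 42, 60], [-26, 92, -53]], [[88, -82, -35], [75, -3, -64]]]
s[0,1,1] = 92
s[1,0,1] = -82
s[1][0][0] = 88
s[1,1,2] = -64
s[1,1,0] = 75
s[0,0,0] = 47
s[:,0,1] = [42, -82]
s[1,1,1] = -3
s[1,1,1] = -3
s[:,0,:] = [[47, 42, 60], [88, -82, -35]]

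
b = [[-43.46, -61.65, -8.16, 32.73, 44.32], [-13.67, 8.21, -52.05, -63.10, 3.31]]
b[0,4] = 44.32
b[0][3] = 32.73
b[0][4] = 44.32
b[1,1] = 8.21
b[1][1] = 8.21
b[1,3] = -63.1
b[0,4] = 44.32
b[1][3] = -63.1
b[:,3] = [32.73, -63.1]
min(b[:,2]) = -52.05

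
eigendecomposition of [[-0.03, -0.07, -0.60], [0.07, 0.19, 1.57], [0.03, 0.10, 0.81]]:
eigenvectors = [[-0.32, 0.64, -0.42], [0.84, -0.76, -0.90], [0.44, 0.07, 0.13]]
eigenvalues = [0.98, -0.01, 0.0]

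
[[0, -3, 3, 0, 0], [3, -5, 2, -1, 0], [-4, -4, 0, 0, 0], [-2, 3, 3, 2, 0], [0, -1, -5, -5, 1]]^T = [[0, 3, -4, -2, 0], [-3, -5, -4, 3, -1], [3, 2, 0, 3, -5], [0, -1, 0, 2, -5], [0, 0, 0, 0, 1]]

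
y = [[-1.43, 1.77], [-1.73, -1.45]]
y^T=[[-1.43, -1.73], [1.77, -1.45]]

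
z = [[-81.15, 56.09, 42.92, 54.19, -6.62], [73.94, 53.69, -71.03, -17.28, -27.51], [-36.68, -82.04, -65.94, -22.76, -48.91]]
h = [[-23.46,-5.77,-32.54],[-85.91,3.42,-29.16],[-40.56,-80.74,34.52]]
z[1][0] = 73.94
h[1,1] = 3.42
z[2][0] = -36.68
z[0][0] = -81.15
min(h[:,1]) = -80.74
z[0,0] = -81.15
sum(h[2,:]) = -86.78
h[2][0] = -40.56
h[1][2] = -29.16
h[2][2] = 34.52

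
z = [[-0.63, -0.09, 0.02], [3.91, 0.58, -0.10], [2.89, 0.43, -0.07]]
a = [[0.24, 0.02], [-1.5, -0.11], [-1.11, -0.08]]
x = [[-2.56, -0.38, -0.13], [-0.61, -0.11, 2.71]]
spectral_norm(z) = 4.96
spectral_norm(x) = 2.93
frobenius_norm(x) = 3.80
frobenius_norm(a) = 1.89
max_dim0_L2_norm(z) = 4.9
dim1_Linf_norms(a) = [0.24, 1.5, 1.11]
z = a @ x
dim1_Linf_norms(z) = [0.63, 3.91, 2.89]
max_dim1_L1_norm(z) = 4.59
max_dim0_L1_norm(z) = 7.43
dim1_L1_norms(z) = [0.74, 4.59, 3.39]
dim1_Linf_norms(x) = [2.56, 2.71]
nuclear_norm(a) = 1.89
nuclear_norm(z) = 4.97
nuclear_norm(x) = 5.35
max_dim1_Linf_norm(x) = 2.71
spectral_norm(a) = 1.89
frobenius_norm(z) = 4.96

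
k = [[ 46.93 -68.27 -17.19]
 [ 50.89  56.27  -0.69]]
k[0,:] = [46.93, -68.27, -17.19]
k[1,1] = 56.27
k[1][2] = -0.69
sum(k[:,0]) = 97.82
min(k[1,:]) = -0.69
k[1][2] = -0.69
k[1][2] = -0.69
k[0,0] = 46.93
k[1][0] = 50.89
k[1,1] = 56.27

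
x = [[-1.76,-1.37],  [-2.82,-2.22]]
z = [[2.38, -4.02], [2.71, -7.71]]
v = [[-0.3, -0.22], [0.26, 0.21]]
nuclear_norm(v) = 0.51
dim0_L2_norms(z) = [3.61, 8.7]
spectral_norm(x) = 4.23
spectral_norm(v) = 0.50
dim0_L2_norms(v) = [0.4, 0.3]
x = z @ v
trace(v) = -0.09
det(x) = 0.04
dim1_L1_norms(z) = [6.4, 10.42]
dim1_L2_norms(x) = [2.23, 3.59]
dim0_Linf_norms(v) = [0.3, 0.22]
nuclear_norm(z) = 10.17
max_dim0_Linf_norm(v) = 0.3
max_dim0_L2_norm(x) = 3.32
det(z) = -7.46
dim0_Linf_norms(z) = [2.71, 7.71]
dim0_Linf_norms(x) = [2.82, 2.22]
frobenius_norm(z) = 9.41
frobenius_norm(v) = 0.50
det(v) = -0.01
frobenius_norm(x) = 4.23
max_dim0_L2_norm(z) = 8.7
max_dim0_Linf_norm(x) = 2.82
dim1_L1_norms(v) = [0.52, 0.47]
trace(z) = -5.33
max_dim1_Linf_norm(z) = 7.71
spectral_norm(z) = 9.38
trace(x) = -3.98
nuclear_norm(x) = 4.24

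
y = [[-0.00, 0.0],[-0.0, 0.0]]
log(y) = [[-46.05, 0.00], [0.0, -46.05]]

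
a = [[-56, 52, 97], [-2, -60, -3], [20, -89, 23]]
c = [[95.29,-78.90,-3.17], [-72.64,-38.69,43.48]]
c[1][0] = -72.64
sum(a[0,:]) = 93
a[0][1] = 52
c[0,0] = 95.29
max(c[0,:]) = 95.29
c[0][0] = 95.29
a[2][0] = 20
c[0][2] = -3.17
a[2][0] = 20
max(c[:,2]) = 43.48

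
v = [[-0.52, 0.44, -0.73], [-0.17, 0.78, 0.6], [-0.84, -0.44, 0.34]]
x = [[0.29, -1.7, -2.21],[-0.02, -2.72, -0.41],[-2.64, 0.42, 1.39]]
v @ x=[[1.77,-0.62,-0.05], [-1.65,-1.58,0.89], [-1.13,2.77,2.51]]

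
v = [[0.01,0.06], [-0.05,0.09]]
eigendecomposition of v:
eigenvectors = [[0.74+0.00j, (0.74-0j)],  [0.49+0.46j, (0.49-0.46j)]]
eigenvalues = [(0.05+0.04j), (0.05-0.04j)]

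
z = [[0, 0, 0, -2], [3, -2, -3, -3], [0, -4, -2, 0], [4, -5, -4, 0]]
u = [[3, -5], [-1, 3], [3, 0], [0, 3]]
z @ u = [[0, -6], [2, -30], [-2, -12], [5, -35]]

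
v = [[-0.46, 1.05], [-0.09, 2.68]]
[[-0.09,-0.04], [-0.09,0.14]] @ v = [[0.04, -0.20], [0.03, 0.28]]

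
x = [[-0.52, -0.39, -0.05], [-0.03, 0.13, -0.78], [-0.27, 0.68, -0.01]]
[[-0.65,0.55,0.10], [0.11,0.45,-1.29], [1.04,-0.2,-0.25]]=x @ [[0.06,  -0.59,  -0.07], [1.56,  -0.54,  -0.37], [0.12,  -0.64,  1.60]]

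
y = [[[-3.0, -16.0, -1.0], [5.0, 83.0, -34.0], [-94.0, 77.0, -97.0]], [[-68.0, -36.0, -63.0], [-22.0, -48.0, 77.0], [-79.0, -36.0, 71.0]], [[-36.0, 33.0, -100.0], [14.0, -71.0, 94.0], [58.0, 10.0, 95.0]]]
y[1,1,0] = -22.0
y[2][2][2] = 95.0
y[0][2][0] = -94.0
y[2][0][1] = 33.0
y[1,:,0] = [-68.0, -22.0, -79.0]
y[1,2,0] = -79.0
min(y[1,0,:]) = -68.0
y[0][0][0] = -3.0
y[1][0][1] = -36.0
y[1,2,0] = -79.0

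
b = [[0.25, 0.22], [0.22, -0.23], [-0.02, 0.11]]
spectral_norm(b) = 0.34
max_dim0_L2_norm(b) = 0.34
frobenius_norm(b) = 0.47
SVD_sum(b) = [[0.17, 0.27], [-0.04, -0.07], [0.04, 0.07]] + [[0.08, -0.05], [0.26, -0.16], [-0.06, 0.04]]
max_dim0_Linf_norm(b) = 0.25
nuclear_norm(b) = 0.67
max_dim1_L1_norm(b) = 0.47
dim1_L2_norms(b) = [0.33, 0.32, 0.11]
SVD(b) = [[0.94, 0.28], [-0.23, 0.93], [0.24, -0.23]] @ diag([0.3388033712179526, 0.3315302032264183]) @ [[0.53, 0.85],[0.85, -0.53]]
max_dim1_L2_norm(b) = 0.33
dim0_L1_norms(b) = [0.49, 0.56]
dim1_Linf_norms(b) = [0.25, 0.23, 0.11]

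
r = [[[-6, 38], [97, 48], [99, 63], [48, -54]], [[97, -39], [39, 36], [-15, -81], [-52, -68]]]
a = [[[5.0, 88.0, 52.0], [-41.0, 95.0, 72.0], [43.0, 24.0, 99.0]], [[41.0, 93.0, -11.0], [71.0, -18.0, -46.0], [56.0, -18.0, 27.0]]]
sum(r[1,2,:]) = -96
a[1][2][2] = 27.0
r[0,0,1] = 38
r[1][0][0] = 97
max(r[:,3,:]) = 48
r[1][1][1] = 36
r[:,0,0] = [-6, 97]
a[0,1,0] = -41.0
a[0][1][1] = 95.0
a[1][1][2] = -46.0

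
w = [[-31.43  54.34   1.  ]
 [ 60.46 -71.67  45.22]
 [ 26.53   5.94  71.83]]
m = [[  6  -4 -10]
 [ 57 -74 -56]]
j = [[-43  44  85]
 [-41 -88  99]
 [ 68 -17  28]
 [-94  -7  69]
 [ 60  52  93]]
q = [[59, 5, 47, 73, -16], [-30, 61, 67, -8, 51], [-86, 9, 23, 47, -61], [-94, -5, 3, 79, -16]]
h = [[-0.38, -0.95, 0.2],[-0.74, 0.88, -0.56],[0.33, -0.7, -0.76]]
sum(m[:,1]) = -78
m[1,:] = [57, -74, -56]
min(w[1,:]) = -71.67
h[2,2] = -0.759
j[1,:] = [-41, -88, 99]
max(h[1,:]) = 0.877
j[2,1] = -17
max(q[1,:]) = 67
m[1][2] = -56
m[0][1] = -4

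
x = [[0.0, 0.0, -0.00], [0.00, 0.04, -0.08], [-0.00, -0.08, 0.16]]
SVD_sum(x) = [[0.00,  0.0,  0.00], [0.00,  0.04,  -0.08], [0.0,  -0.08,  0.16]] + [[0.0,0.00,0.00],[0.00,-0.0,-0.0],[0.00,-0.00,-0.0]] + [[0.0,0.00,0.0], [0.0,0.00,0.00], [0.00,0.0,0.00]]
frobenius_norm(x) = 0.20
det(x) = 0.00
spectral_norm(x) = 0.20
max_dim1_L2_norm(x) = 0.18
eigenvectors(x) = [[0.0, 0.0, 1.0], [-0.45, 0.89, 0.00], [0.89, 0.45, 0.00]]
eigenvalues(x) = [0.2, 0.0, 0.0]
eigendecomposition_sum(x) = [[0.00, 0.00, 0.00],  [0.0, 0.04, -0.08],  [0.0, -0.08, 0.16]] + [[0.0, 0.0, 0.00], [0.00, 0.00, 0.0], [0.00, 0.0, 0.0]] + [[0.00,0.00,0.00], [0.00,0.00,0.0], [0.0,0.0,0.00]]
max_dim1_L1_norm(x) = 0.24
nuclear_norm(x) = 0.20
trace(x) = 0.20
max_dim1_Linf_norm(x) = 0.16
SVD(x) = [[0.0, 0.0, 1.0], [-0.45, 0.89, 0.00], [0.89, 0.45, 0.0]] @ diag([0.2, 1.7021322937554877e-17, 0.0]) @ [[-0.00,  -0.45,  0.89], [-0.0,  -0.89,  -0.45], [1.0,  0.0,  0.00]]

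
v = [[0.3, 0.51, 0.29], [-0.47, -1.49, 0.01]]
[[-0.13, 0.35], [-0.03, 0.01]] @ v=[[-0.20, -0.59, -0.03], [-0.01, -0.03, -0.01]]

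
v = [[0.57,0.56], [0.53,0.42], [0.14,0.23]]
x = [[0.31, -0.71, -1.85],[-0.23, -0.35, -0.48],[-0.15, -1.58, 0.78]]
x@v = [[-0.46,-0.55], [-0.38,-0.39], [-0.81,-0.57]]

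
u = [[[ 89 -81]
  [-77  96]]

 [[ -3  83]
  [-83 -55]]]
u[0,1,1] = 96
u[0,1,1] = 96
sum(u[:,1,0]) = -160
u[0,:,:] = [[89, -81], [-77, 96]]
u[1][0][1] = 83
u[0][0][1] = -81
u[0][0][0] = 89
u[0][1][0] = -77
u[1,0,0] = -3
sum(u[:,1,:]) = -119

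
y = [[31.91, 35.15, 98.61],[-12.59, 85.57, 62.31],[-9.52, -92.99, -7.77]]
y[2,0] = -9.52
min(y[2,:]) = -92.99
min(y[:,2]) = -7.77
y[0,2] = 98.61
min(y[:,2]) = -7.77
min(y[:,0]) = -12.59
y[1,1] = 85.57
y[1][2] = 62.31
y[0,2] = 98.61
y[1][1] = 85.57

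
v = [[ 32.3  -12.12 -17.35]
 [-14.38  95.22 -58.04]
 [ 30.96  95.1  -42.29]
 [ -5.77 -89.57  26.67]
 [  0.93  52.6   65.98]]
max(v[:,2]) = 65.98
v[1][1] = 95.22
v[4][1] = 52.6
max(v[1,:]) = 95.22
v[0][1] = -12.12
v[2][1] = 95.1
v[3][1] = -89.57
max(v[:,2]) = 65.98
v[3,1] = -89.57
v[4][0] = 0.93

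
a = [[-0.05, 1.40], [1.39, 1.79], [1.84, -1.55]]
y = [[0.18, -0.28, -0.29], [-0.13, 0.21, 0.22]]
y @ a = [[-0.93, 0.20], [0.70, -0.15]]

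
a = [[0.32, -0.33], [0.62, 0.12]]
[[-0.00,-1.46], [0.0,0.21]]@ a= [[-0.91, -0.18], [0.13, 0.03]]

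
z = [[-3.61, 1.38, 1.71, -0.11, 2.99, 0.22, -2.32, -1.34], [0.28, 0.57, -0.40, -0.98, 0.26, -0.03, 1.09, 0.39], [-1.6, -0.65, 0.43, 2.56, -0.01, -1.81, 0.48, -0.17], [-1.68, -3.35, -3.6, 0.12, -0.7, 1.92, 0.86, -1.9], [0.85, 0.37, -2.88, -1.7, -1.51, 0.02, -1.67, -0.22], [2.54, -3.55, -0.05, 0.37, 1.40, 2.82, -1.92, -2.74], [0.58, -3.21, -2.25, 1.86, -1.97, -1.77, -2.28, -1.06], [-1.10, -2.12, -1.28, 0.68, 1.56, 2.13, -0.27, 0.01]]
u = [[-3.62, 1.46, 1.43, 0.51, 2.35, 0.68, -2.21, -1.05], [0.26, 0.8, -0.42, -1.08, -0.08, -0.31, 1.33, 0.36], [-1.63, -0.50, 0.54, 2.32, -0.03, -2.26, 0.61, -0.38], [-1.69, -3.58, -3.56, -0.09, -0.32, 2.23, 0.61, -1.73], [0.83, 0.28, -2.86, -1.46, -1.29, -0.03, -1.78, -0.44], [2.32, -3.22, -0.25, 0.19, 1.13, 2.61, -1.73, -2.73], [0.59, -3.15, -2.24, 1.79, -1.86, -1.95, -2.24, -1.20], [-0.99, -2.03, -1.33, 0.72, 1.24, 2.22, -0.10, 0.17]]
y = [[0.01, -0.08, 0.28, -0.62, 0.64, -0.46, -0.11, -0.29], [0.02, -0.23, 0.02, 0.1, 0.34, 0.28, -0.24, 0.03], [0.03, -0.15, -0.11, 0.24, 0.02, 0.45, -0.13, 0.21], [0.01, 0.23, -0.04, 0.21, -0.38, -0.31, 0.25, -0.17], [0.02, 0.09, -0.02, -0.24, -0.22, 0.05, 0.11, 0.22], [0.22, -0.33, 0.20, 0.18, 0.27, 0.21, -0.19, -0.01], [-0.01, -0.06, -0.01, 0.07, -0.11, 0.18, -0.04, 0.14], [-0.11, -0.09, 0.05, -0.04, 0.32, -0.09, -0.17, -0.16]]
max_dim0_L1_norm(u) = 15.02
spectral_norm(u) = 8.74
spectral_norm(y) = 1.25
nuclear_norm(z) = 32.35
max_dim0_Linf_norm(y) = 0.64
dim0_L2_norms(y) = [0.25, 0.51, 0.37, 0.77, 0.95, 0.82, 0.48, 0.5]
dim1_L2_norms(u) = [5.43, 2.01, 3.77, 6.07, 4.01, 5.86, 5.68, 3.73]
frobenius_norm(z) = 13.81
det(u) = -2108.06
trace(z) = -3.45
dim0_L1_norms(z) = [12.24, 15.2, 12.6, 8.38, 10.4, 10.72, 10.89, 7.83]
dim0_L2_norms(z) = [5.22, 6.44, 5.59, 3.81, 4.48, 4.76, 4.39, 3.78]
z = u + y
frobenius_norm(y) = 1.76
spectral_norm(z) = 8.80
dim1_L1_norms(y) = [2.49, 1.26, 1.34, 1.6, 0.97, 1.61, 0.62, 1.03]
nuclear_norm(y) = 3.26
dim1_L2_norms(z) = [5.83, 1.71, 3.64, 5.96, 4.14, 6.35, 5.7, 3.85]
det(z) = -3655.69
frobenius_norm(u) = 13.46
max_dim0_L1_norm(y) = 2.3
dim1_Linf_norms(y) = [0.64, 0.34, 0.45, 0.38, 0.24, 0.33, 0.18, 0.32]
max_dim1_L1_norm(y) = 2.49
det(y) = 0.00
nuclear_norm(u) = 31.35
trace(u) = -3.12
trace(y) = -0.33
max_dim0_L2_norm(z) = 6.44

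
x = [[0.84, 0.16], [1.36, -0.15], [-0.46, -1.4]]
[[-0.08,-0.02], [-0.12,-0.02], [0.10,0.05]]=x @[[-0.09, -0.02], [-0.04, -0.03]]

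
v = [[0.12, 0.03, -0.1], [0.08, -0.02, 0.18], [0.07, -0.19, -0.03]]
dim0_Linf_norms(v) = [0.12, 0.19, 0.18]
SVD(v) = [[0.1, 0.51, -0.85], [-0.68, -0.60, -0.43], [-0.73, 0.62, 0.29]] @ diag([0.21173808794041174, 0.20674451843931974, 0.13719943954197594]) @ [[-0.44, 0.73, -0.52], [0.28, -0.44, -0.86], [-0.85, -0.52, -0.01]]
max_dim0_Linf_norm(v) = 0.19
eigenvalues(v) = [(0.14+0j), (-0.03+0.2j), (-0.03-0.2j)]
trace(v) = 0.07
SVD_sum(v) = [[-0.01, 0.02, -0.01], [0.06, -0.10, 0.07], [0.07, -0.11, 0.08]] + [[0.03, -0.05, -0.09], [-0.03, 0.05, 0.11], [0.04, -0.06, -0.11]] + [[0.10, 0.06, 0.00], [0.05, 0.03, 0.0], [-0.03, -0.02, -0.0]]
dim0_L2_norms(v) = [0.16, 0.19, 0.21]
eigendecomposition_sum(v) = [[(0.12+0j), 0.05-0.00j, -0.02+0.00j], [(0.05+0j), 0.02-0.00j, (-0.01+0j)], [-0.01-0.00j, -0.00+0.00j, 0j]] + [[0.00+0.02j, (-0.01-0.04j), (-0.04+0.01j)],[(0.01-0.04j), (-0.02+0.09j), (0.09+0.02j)],[0.04+0.01j, (-0.09-0.01j), (-0.02+0.1j)]] + [[-0.02j, -0.01+0.04j, -0.04-0.01j],  [(0.01+0.04j), -0.02-0.09j, 0.09-0.02j],  [0.04-0.01j, (-0.09+0.01j), (-0.02-0.1j)]]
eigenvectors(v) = [[0.92+0.00j, (-0.1-0.26j), (-0.1+0.26j)], [0.39+0.00j, -0.05+0.66j, (-0.05-0.66j)], [(-0.06+0j), -0.70+0.00j, (-0.7-0j)]]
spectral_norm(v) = 0.21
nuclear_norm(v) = 0.56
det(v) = 0.01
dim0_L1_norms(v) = [0.27, 0.24, 0.31]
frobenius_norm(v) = 0.33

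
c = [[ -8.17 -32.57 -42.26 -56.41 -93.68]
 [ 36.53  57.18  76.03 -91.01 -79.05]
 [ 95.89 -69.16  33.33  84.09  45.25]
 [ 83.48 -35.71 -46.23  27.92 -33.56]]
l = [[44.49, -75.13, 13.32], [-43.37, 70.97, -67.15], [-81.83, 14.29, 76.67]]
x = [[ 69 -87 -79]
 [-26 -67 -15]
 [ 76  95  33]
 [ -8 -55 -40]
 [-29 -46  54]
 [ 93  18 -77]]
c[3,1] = -35.71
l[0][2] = 13.32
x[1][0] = -26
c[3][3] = 27.92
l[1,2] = -67.15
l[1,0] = -43.37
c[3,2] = -46.23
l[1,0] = -43.37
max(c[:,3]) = 84.09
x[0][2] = -79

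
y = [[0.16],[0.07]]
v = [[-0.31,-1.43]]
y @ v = [[-0.05, -0.23], [-0.02, -0.10]]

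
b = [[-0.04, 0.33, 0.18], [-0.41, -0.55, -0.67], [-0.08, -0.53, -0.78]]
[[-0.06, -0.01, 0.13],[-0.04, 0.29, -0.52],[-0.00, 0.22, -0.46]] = b @ [[0.18,-0.33,0.31], [-0.23,0.13,0.2], [0.14,-0.34,0.42]]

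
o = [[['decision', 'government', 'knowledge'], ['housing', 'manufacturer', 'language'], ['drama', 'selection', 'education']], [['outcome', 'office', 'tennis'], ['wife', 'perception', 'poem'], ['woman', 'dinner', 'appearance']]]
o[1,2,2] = 'appearance'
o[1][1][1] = 'perception'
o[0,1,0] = 'housing'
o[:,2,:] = [['drama', 'selection', 'education'], ['woman', 'dinner', 'appearance']]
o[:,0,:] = [['decision', 'government', 'knowledge'], ['outcome', 'office', 'tennis']]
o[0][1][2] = 'language'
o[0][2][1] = 'selection'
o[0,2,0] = 'drama'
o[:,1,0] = ['housing', 'wife']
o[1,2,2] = 'appearance'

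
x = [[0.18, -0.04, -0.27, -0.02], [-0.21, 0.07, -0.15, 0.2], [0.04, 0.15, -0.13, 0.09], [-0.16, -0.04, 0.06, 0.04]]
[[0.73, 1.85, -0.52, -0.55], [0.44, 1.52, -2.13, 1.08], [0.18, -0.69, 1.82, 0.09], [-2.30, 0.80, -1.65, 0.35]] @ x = [[-0.19, 0.04, -0.44, 0.29], [-0.5, -0.27, -0.01, 0.15], [0.24, 0.21, -0.18, 0.03], [-0.7, -0.11, 0.74, 0.07]]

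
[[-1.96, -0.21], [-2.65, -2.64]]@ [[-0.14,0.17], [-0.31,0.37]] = [[0.34,-0.41], [1.19,-1.43]]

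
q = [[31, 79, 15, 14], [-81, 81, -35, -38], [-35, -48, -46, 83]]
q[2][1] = -48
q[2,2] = -46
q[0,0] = 31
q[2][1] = -48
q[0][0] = 31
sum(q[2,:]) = -46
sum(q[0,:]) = 139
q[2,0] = -35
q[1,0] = -81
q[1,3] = -38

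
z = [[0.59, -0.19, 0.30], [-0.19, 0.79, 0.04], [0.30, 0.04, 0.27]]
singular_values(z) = [0.93, 0.65, 0.06]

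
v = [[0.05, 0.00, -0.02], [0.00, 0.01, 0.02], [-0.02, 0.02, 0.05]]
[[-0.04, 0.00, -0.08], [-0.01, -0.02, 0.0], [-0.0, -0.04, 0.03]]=v @ [[-0.77, -0.52, -1.46], [-0.63, 0.88, -0.38], [-0.11, -1.43, 0.26]]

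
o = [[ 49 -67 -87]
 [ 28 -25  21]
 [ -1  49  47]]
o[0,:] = [49, -67, -87]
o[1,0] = 28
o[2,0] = -1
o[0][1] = -67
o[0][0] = 49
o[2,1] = 49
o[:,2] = [-87, 21, 47]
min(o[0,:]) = -87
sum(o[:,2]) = -19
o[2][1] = 49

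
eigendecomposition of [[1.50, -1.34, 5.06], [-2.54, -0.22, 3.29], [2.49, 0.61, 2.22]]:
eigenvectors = [[0.55, 0.79, -0.3], [0.77, 0.00, 0.92], [-0.33, 0.61, 0.25]]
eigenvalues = [-3.41, 5.43, 1.48]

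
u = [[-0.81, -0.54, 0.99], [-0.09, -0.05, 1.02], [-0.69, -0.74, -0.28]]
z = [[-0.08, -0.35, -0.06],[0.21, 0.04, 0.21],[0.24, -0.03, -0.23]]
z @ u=[[0.14, 0.11, -0.42], [-0.32, -0.27, 0.19], [-0.03, 0.04, 0.27]]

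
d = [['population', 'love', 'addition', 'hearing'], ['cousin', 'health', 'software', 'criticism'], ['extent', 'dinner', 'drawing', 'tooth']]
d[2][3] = 'tooth'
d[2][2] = 'drawing'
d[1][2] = 'software'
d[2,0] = 'extent'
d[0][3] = 'hearing'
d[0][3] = 'hearing'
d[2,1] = 'dinner'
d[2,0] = 'extent'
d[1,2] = 'software'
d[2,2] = 'drawing'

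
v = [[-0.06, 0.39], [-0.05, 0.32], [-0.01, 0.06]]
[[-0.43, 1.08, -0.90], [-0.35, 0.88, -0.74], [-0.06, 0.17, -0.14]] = v@[[-2.83,-0.29,1.86], [-1.54,2.72,-2.03]]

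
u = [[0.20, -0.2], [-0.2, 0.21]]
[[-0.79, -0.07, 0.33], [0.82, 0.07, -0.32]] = u @ [[-1.18,-0.30,2.36], [2.76,0.04,0.72]]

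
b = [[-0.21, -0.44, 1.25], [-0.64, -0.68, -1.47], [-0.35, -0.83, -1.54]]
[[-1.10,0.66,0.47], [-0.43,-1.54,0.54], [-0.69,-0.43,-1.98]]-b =[[-0.89, 1.1, -0.78], [0.21, -0.86, 2.01], [-0.34, 0.40, -0.44]]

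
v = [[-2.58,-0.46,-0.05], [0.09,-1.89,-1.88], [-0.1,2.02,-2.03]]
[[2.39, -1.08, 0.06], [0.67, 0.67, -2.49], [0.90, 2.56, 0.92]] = v @ [[-0.92, 0.35, -0.19], [0.00, 0.47, 0.88], [-0.4, -0.81, 0.43]]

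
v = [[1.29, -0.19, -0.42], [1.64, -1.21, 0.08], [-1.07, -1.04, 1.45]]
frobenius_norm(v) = 3.22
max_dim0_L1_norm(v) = 4.0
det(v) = -0.43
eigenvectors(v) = [[0.17, 0.4, -0.4],[0.87, 0.49, -0.18],[0.47, 0.77, 0.9]]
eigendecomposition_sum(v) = [[0.2, -0.23, 0.04], [1.01, -1.17, 0.23], [0.55, -0.63, 0.12]] + [[0.19, -0.08, 0.07], [0.24, -0.10, 0.09], [0.37, -0.15, 0.14]] + [[0.9, 0.12, -0.54], [0.39, 0.05, -0.23], [-1.99, -0.26, 1.19]]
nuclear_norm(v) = 4.60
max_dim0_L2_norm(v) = 2.34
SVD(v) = [[-0.54, -0.05, 0.84],  [-0.63, -0.64, -0.44],  [0.56, -0.77, 0.31]] @ diag([2.5431247976115396, 1.9725477843340278, 0.08527310415471824]) @ [[-0.91, 0.11, 0.39],[-0.15, 0.8, -0.58],[0.38, 0.59, 0.72]]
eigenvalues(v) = [-0.84, 0.24, 2.14]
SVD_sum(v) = [[1.25, -0.15, -0.53], [1.47, -0.18, -0.62], [-1.31, 0.16, 0.56]] + [[0.02, -0.08, 0.06], [0.19, -1.01, 0.73], [0.23, -1.21, 0.88]] + [[0.03, 0.04, 0.05], [-0.01, -0.02, -0.03], [0.01, 0.02, 0.02]]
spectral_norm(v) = 2.54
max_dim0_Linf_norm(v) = 1.64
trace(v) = 1.53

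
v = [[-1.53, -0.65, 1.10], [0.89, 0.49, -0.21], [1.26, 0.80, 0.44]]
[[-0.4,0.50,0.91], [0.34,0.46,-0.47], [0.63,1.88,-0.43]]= v @[[0.16, 0.46, 0.41], [0.46, 0.77, -1.47], [0.13, 1.55, 0.53]]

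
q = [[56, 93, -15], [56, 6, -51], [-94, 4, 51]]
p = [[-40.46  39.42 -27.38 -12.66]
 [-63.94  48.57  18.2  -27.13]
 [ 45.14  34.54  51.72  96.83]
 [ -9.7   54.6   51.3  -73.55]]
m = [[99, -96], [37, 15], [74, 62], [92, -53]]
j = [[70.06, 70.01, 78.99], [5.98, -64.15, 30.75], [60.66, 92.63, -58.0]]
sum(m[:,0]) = 302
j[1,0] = 5.98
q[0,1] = 93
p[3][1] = 54.6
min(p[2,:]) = 34.54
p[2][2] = 51.72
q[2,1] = 4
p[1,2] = 18.2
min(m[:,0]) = 37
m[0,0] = 99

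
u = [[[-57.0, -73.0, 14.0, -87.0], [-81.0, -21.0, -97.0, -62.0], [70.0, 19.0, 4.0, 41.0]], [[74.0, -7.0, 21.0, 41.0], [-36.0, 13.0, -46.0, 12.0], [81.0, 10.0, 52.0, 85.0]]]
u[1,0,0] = 74.0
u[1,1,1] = 13.0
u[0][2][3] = 41.0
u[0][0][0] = -57.0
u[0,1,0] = -81.0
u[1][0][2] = 21.0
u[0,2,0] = 70.0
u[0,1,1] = -21.0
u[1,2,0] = 81.0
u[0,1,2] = -97.0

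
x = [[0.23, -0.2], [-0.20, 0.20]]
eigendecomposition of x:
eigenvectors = [[0.73, 0.68], [-0.68, 0.73]]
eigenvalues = [0.42, 0.01]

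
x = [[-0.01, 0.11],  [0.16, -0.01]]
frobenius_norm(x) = 0.19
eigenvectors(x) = [[0.64, -0.64],[0.77, 0.77]]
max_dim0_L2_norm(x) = 0.16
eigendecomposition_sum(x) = [[0.06, 0.05], [0.07, 0.06]] + [[-0.07, 0.06], [0.09, -0.07]]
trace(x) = -0.02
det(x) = -0.02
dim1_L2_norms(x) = [0.11, 0.16]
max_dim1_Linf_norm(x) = 0.16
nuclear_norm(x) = 0.27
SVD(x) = [[-0.19, 0.98], [0.98, 0.19]] @ diag([0.16192582403567254, 0.10807417596432746]) @ [[0.98, -0.19], [0.19, 0.98]]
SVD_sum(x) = [[-0.03, 0.01], [0.16, -0.03]] + [[0.02, 0.1], [0.0, 0.02]]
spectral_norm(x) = 0.16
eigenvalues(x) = [0.12, -0.14]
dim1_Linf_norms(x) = [0.11, 0.16]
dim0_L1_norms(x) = [0.17, 0.12]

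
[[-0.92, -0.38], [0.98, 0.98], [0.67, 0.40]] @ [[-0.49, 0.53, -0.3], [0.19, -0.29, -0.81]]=[[0.38, -0.38, 0.58], [-0.29, 0.24, -1.09], [-0.25, 0.24, -0.52]]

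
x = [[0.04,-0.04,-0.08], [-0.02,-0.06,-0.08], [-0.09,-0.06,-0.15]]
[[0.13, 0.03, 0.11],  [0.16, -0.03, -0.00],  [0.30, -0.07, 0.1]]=x@[[-0.42, 0.81, 0.88], [-0.42, 0.69, 2.74], [-1.59, -0.3, -2.27]]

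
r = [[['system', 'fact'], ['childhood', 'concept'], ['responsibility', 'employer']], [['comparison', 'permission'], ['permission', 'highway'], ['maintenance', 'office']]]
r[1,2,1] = 'office'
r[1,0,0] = 'comparison'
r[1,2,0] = 'maintenance'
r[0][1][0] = 'childhood'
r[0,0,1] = 'fact'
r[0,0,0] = 'system'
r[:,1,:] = [['childhood', 'concept'], ['permission', 'highway']]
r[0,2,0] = 'responsibility'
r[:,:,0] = [['system', 'childhood', 'responsibility'], ['comparison', 'permission', 'maintenance']]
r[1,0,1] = 'permission'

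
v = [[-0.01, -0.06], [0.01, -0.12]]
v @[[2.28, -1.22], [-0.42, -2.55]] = [[0.0, 0.17],[0.07, 0.29]]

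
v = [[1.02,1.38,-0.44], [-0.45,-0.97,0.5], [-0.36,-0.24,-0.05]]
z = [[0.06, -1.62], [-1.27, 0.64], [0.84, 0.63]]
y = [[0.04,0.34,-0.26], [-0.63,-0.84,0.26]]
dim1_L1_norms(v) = [2.84, 1.92, 0.65]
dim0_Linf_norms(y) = [0.63, 0.84, 0.26]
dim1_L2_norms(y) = [0.43, 1.08]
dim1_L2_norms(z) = [1.62, 1.42, 1.05]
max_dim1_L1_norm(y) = 1.73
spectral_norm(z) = 1.88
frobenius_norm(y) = 1.16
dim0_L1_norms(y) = [0.67, 1.18, 0.52]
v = z @ y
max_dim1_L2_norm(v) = 1.77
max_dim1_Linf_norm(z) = 1.62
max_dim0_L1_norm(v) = 2.59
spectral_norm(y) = 1.14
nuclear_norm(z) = 3.37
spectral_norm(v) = 2.14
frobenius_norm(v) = 2.17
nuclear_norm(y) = 1.38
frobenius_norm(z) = 2.40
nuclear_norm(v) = 2.50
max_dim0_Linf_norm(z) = 1.62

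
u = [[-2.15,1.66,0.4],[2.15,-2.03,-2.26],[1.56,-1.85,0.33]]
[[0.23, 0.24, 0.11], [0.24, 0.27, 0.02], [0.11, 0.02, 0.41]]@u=[[0.19,-0.31,-0.41], [0.1,-0.19,-0.51], [0.45,-0.62,0.13]]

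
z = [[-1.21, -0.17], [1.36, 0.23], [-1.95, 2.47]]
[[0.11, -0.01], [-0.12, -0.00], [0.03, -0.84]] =z @ [[-0.08,0.05], [-0.05,-0.30]]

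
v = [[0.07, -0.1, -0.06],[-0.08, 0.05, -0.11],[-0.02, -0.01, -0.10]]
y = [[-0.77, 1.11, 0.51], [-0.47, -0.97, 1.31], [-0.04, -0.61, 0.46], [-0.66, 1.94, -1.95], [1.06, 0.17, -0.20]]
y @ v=[[-0.15, 0.13, -0.13], [0.02, -0.01, 0.00], [0.04, -0.03, 0.02], [-0.16, 0.18, 0.02], [0.06, -0.10, -0.06]]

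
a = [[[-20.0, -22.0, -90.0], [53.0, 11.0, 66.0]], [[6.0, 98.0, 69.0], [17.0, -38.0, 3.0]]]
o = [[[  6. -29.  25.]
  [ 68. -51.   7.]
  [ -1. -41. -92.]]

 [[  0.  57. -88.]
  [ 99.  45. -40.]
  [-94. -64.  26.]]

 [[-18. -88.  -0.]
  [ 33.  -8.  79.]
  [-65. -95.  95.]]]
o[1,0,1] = 57.0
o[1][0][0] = 0.0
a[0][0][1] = -22.0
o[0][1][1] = -51.0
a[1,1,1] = -38.0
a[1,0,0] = 6.0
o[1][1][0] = 99.0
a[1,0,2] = 69.0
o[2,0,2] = -0.0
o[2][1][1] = -8.0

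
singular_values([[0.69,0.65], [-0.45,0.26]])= [0.96, 0.49]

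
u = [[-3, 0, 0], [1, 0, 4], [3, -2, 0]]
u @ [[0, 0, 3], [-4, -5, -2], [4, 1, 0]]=[[0, 0, -9], [16, 4, 3], [8, 10, 13]]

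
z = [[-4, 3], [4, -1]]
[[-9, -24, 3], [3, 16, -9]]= z@[[0, 3, -3], [-3, -4, -3]]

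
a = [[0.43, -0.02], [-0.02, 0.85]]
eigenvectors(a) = [[-1.00, 0.05],[-0.05, -1.0]]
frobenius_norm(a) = 0.95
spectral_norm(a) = 0.85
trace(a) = 1.28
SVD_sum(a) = [[0.00, -0.04], [-0.04, 0.85]] + [[0.43, 0.02], [0.02, 0.0]]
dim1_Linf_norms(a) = [0.43, 0.85]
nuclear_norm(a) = 1.28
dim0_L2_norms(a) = [0.43, 0.85]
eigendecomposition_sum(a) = [[0.43, 0.02], [0.02, 0.00]] + [[0.0,-0.04], [-0.04,0.85]]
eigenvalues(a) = [0.43, 0.85]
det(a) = 0.37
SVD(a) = [[-0.05, 1.0], [1.00, 0.05]] @ diag([0.8509502310972898, 0.4290497689027102]) @ [[-0.05, 1.00], [1.00, 0.05]]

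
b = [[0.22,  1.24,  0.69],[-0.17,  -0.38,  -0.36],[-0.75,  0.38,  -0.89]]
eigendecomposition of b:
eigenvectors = [[0.24+0.63j, 0.24-0.63j, (0.79+0j)], [-0.17-0.22j, -0.17+0.22j, (0.19+0j)], [(-0.69+0j), -0.69-0.00j, -0.58+0.00j]]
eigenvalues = [(-0.53+0.81j), (-0.53-0.81j), (0.01+0j)]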